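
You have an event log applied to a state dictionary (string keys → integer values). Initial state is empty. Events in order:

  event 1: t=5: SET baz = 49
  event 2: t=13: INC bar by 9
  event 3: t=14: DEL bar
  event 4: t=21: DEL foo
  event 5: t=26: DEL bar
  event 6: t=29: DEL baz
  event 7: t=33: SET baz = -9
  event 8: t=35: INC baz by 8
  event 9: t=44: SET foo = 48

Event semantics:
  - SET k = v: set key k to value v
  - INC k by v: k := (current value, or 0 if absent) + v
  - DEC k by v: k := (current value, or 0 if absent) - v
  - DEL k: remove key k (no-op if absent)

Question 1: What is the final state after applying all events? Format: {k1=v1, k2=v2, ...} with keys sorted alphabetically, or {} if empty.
Answer: {baz=-1, foo=48}

Derivation:
  after event 1 (t=5: SET baz = 49): {baz=49}
  after event 2 (t=13: INC bar by 9): {bar=9, baz=49}
  after event 3 (t=14: DEL bar): {baz=49}
  after event 4 (t=21: DEL foo): {baz=49}
  after event 5 (t=26: DEL bar): {baz=49}
  after event 6 (t=29: DEL baz): {}
  after event 7 (t=33: SET baz = -9): {baz=-9}
  after event 8 (t=35: INC baz by 8): {baz=-1}
  after event 9 (t=44: SET foo = 48): {baz=-1, foo=48}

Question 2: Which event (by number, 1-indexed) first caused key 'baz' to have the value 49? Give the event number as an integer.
Answer: 1

Derivation:
Looking for first event where baz becomes 49:
  event 1: baz (absent) -> 49  <-- first match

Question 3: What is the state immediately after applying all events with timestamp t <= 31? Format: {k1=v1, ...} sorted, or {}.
Answer: {}

Derivation:
Apply events with t <= 31 (6 events):
  after event 1 (t=5: SET baz = 49): {baz=49}
  after event 2 (t=13: INC bar by 9): {bar=9, baz=49}
  after event 3 (t=14: DEL bar): {baz=49}
  after event 4 (t=21: DEL foo): {baz=49}
  after event 5 (t=26: DEL bar): {baz=49}
  after event 6 (t=29: DEL baz): {}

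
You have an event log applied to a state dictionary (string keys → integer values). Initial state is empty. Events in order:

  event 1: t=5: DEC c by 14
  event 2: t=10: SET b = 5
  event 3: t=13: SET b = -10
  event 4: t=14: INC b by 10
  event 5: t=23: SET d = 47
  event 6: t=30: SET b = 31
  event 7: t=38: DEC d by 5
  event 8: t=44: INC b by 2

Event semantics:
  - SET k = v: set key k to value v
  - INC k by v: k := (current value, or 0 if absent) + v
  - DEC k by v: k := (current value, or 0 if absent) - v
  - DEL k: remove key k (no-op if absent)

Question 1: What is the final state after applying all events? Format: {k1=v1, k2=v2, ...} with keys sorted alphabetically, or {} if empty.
  after event 1 (t=5: DEC c by 14): {c=-14}
  after event 2 (t=10: SET b = 5): {b=5, c=-14}
  after event 3 (t=13: SET b = -10): {b=-10, c=-14}
  after event 4 (t=14: INC b by 10): {b=0, c=-14}
  after event 5 (t=23: SET d = 47): {b=0, c=-14, d=47}
  after event 6 (t=30: SET b = 31): {b=31, c=-14, d=47}
  after event 7 (t=38: DEC d by 5): {b=31, c=-14, d=42}
  after event 8 (t=44: INC b by 2): {b=33, c=-14, d=42}

Answer: {b=33, c=-14, d=42}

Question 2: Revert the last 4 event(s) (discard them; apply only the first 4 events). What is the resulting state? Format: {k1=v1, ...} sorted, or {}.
Answer: {b=0, c=-14}

Derivation:
Keep first 4 events (discard last 4):
  after event 1 (t=5: DEC c by 14): {c=-14}
  after event 2 (t=10: SET b = 5): {b=5, c=-14}
  after event 3 (t=13: SET b = -10): {b=-10, c=-14}
  after event 4 (t=14: INC b by 10): {b=0, c=-14}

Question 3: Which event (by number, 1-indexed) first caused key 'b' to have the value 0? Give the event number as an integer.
Looking for first event where b becomes 0:
  event 2: b = 5
  event 3: b = -10
  event 4: b -10 -> 0  <-- first match

Answer: 4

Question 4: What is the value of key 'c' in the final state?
Track key 'c' through all 8 events:
  event 1 (t=5: DEC c by 14): c (absent) -> -14
  event 2 (t=10: SET b = 5): c unchanged
  event 3 (t=13: SET b = -10): c unchanged
  event 4 (t=14: INC b by 10): c unchanged
  event 5 (t=23: SET d = 47): c unchanged
  event 6 (t=30: SET b = 31): c unchanged
  event 7 (t=38: DEC d by 5): c unchanged
  event 8 (t=44: INC b by 2): c unchanged
Final: c = -14

Answer: -14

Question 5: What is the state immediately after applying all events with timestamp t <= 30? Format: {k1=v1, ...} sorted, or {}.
Answer: {b=31, c=-14, d=47}

Derivation:
Apply events with t <= 30 (6 events):
  after event 1 (t=5: DEC c by 14): {c=-14}
  after event 2 (t=10: SET b = 5): {b=5, c=-14}
  after event 3 (t=13: SET b = -10): {b=-10, c=-14}
  after event 4 (t=14: INC b by 10): {b=0, c=-14}
  after event 5 (t=23: SET d = 47): {b=0, c=-14, d=47}
  after event 6 (t=30: SET b = 31): {b=31, c=-14, d=47}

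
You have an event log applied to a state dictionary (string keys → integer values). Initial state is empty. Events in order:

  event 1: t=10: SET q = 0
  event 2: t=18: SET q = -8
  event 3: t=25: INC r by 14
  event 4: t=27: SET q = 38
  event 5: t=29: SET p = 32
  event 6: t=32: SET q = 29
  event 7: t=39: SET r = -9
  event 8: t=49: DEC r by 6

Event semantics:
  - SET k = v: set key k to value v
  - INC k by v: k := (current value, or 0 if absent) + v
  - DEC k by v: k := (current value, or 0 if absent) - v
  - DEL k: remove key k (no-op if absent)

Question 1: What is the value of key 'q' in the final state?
Answer: 29

Derivation:
Track key 'q' through all 8 events:
  event 1 (t=10: SET q = 0): q (absent) -> 0
  event 2 (t=18: SET q = -8): q 0 -> -8
  event 3 (t=25: INC r by 14): q unchanged
  event 4 (t=27: SET q = 38): q -8 -> 38
  event 5 (t=29: SET p = 32): q unchanged
  event 6 (t=32: SET q = 29): q 38 -> 29
  event 7 (t=39: SET r = -9): q unchanged
  event 8 (t=49: DEC r by 6): q unchanged
Final: q = 29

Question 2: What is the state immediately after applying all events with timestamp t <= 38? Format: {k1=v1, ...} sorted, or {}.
Apply events with t <= 38 (6 events):
  after event 1 (t=10: SET q = 0): {q=0}
  after event 2 (t=18: SET q = -8): {q=-8}
  after event 3 (t=25: INC r by 14): {q=-8, r=14}
  after event 4 (t=27: SET q = 38): {q=38, r=14}
  after event 5 (t=29: SET p = 32): {p=32, q=38, r=14}
  after event 6 (t=32: SET q = 29): {p=32, q=29, r=14}

Answer: {p=32, q=29, r=14}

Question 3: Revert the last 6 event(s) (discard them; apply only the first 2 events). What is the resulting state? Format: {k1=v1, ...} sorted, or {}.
Answer: {q=-8}

Derivation:
Keep first 2 events (discard last 6):
  after event 1 (t=10: SET q = 0): {q=0}
  after event 2 (t=18: SET q = -8): {q=-8}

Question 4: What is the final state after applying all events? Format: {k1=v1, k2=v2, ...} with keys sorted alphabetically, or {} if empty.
Answer: {p=32, q=29, r=-15}

Derivation:
  after event 1 (t=10: SET q = 0): {q=0}
  after event 2 (t=18: SET q = -8): {q=-8}
  after event 3 (t=25: INC r by 14): {q=-8, r=14}
  after event 4 (t=27: SET q = 38): {q=38, r=14}
  after event 5 (t=29: SET p = 32): {p=32, q=38, r=14}
  after event 6 (t=32: SET q = 29): {p=32, q=29, r=14}
  after event 7 (t=39: SET r = -9): {p=32, q=29, r=-9}
  after event 8 (t=49: DEC r by 6): {p=32, q=29, r=-15}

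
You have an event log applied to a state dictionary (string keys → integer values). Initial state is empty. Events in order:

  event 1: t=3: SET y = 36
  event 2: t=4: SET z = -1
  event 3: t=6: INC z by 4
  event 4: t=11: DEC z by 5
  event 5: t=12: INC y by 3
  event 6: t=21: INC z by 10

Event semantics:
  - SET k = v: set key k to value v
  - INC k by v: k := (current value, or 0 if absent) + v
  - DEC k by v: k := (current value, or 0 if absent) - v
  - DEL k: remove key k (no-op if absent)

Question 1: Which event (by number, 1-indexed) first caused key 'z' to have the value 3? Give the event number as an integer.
Answer: 3

Derivation:
Looking for first event where z becomes 3:
  event 2: z = -1
  event 3: z -1 -> 3  <-- first match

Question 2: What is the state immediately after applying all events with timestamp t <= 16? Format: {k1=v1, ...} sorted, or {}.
Apply events with t <= 16 (5 events):
  after event 1 (t=3: SET y = 36): {y=36}
  after event 2 (t=4: SET z = -1): {y=36, z=-1}
  after event 3 (t=6: INC z by 4): {y=36, z=3}
  after event 4 (t=11: DEC z by 5): {y=36, z=-2}
  after event 5 (t=12: INC y by 3): {y=39, z=-2}

Answer: {y=39, z=-2}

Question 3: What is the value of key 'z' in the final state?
Answer: 8

Derivation:
Track key 'z' through all 6 events:
  event 1 (t=3: SET y = 36): z unchanged
  event 2 (t=4: SET z = -1): z (absent) -> -1
  event 3 (t=6: INC z by 4): z -1 -> 3
  event 4 (t=11: DEC z by 5): z 3 -> -2
  event 5 (t=12: INC y by 3): z unchanged
  event 6 (t=21: INC z by 10): z -2 -> 8
Final: z = 8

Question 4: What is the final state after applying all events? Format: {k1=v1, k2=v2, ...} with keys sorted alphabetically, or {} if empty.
Answer: {y=39, z=8}

Derivation:
  after event 1 (t=3: SET y = 36): {y=36}
  after event 2 (t=4: SET z = -1): {y=36, z=-1}
  after event 3 (t=6: INC z by 4): {y=36, z=3}
  after event 4 (t=11: DEC z by 5): {y=36, z=-2}
  after event 5 (t=12: INC y by 3): {y=39, z=-2}
  after event 6 (t=21: INC z by 10): {y=39, z=8}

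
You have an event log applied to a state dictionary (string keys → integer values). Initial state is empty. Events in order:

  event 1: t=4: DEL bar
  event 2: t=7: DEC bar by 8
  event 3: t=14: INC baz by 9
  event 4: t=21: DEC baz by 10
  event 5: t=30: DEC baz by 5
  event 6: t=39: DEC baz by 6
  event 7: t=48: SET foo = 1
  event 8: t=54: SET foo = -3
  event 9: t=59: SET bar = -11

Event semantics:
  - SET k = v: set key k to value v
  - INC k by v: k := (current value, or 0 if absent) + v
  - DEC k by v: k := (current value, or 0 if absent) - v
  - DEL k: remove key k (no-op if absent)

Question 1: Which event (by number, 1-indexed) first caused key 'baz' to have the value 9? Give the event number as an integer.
Looking for first event where baz becomes 9:
  event 3: baz (absent) -> 9  <-- first match

Answer: 3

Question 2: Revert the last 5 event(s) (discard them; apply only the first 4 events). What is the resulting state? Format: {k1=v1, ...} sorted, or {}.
Keep first 4 events (discard last 5):
  after event 1 (t=4: DEL bar): {}
  after event 2 (t=7: DEC bar by 8): {bar=-8}
  after event 3 (t=14: INC baz by 9): {bar=-8, baz=9}
  after event 4 (t=21: DEC baz by 10): {bar=-8, baz=-1}

Answer: {bar=-8, baz=-1}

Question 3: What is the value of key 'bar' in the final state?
Answer: -11

Derivation:
Track key 'bar' through all 9 events:
  event 1 (t=4: DEL bar): bar (absent) -> (absent)
  event 2 (t=7: DEC bar by 8): bar (absent) -> -8
  event 3 (t=14: INC baz by 9): bar unchanged
  event 4 (t=21: DEC baz by 10): bar unchanged
  event 5 (t=30: DEC baz by 5): bar unchanged
  event 6 (t=39: DEC baz by 6): bar unchanged
  event 7 (t=48: SET foo = 1): bar unchanged
  event 8 (t=54: SET foo = -3): bar unchanged
  event 9 (t=59: SET bar = -11): bar -8 -> -11
Final: bar = -11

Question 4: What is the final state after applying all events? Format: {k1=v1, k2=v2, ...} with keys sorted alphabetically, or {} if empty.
  after event 1 (t=4: DEL bar): {}
  after event 2 (t=7: DEC bar by 8): {bar=-8}
  after event 3 (t=14: INC baz by 9): {bar=-8, baz=9}
  after event 4 (t=21: DEC baz by 10): {bar=-8, baz=-1}
  after event 5 (t=30: DEC baz by 5): {bar=-8, baz=-6}
  after event 6 (t=39: DEC baz by 6): {bar=-8, baz=-12}
  after event 7 (t=48: SET foo = 1): {bar=-8, baz=-12, foo=1}
  after event 8 (t=54: SET foo = -3): {bar=-8, baz=-12, foo=-3}
  after event 9 (t=59: SET bar = -11): {bar=-11, baz=-12, foo=-3}

Answer: {bar=-11, baz=-12, foo=-3}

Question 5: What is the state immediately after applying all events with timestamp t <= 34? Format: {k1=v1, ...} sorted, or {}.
Answer: {bar=-8, baz=-6}

Derivation:
Apply events with t <= 34 (5 events):
  after event 1 (t=4: DEL bar): {}
  after event 2 (t=7: DEC bar by 8): {bar=-8}
  after event 3 (t=14: INC baz by 9): {bar=-8, baz=9}
  after event 4 (t=21: DEC baz by 10): {bar=-8, baz=-1}
  after event 5 (t=30: DEC baz by 5): {bar=-8, baz=-6}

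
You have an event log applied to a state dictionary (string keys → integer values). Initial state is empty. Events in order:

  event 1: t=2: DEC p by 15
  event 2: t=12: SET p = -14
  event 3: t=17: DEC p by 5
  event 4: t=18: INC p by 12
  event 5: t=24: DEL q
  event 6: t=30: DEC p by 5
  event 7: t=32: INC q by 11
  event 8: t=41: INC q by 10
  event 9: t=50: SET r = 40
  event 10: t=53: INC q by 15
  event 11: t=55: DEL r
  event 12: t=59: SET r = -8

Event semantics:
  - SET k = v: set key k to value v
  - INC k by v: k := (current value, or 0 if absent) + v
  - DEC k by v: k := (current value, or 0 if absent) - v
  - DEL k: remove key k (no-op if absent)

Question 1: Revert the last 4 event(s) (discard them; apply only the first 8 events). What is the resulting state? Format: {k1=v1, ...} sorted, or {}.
Answer: {p=-12, q=21}

Derivation:
Keep first 8 events (discard last 4):
  after event 1 (t=2: DEC p by 15): {p=-15}
  after event 2 (t=12: SET p = -14): {p=-14}
  after event 3 (t=17: DEC p by 5): {p=-19}
  after event 4 (t=18: INC p by 12): {p=-7}
  after event 5 (t=24: DEL q): {p=-7}
  after event 6 (t=30: DEC p by 5): {p=-12}
  after event 7 (t=32: INC q by 11): {p=-12, q=11}
  after event 8 (t=41: INC q by 10): {p=-12, q=21}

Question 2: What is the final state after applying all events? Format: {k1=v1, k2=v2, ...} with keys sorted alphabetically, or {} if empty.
Answer: {p=-12, q=36, r=-8}

Derivation:
  after event 1 (t=2: DEC p by 15): {p=-15}
  after event 2 (t=12: SET p = -14): {p=-14}
  after event 3 (t=17: DEC p by 5): {p=-19}
  after event 4 (t=18: INC p by 12): {p=-7}
  after event 5 (t=24: DEL q): {p=-7}
  after event 6 (t=30: DEC p by 5): {p=-12}
  after event 7 (t=32: INC q by 11): {p=-12, q=11}
  after event 8 (t=41: INC q by 10): {p=-12, q=21}
  after event 9 (t=50: SET r = 40): {p=-12, q=21, r=40}
  after event 10 (t=53: INC q by 15): {p=-12, q=36, r=40}
  after event 11 (t=55: DEL r): {p=-12, q=36}
  after event 12 (t=59: SET r = -8): {p=-12, q=36, r=-8}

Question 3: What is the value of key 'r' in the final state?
Answer: -8

Derivation:
Track key 'r' through all 12 events:
  event 1 (t=2: DEC p by 15): r unchanged
  event 2 (t=12: SET p = -14): r unchanged
  event 3 (t=17: DEC p by 5): r unchanged
  event 4 (t=18: INC p by 12): r unchanged
  event 5 (t=24: DEL q): r unchanged
  event 6 (t=30: DEC p by 5): r unchanged
  event 7 (t=32: INC q by 11): r unchanged
  event 8 (t=41: INC q by 10): r unchanged
  event 9 (t=50: SET r = 40): r (absent) -> 40
  event 10 (t=53: INC q by 15): r unchanged
  event 11 (t=55: DEL r): r 40 -> (absent)
  event 12 (t=59: SET r = -8): r (absent) -> -8
Final: r = -8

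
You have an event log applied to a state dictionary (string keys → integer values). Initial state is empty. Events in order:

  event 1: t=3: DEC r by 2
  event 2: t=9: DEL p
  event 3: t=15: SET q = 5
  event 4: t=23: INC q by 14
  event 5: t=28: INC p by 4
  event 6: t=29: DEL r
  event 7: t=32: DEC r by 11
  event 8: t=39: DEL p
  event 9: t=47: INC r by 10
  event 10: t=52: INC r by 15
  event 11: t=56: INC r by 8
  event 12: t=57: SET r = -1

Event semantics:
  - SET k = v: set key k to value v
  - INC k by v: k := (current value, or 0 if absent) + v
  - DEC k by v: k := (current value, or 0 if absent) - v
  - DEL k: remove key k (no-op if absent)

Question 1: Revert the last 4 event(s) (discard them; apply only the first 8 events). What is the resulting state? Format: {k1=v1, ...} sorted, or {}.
Answer: {q=19, r=-11}

Derivation:
Keep first 8 events (discard last 4):
  after event 1 (t=3: DEC r by 2): {r=-2}
  after event 2 (t=9: DEL p): {r=-2}
  after event 3 (t=15: SET q = 5): {q=5, r=-2}
  after event 4 (t=23: INC q by 14): {q=19, r=-2}
  after event 5 (t=28: INC p by 4): {p=4, q=19, r=-2}
  after event 6 (t=29: DEL r): {p=4, q=19}
  after event 7 (t=32: DEC r by 11): {p=4, q=19, r=-11}
  after event 8 (t=39: DEL p): {q=19, r=-11}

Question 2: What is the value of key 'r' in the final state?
Answer: -1

Derivation:
Track key 'r' through all 12 events:
  event 1 (t=3: DEC r by 2): r (absent) -> -2
  event 2 (t=9: DEL p): r unchanged
  event 3 (t=15: SET q = 5): r unchanged
  event 4 (t=23: INC q by 14): r unchanged
  event 5 (t=28: INC p by 4): r unchanged
  event 6 (t=29: DEL r): r -2 -> (absent)
  event 7 (t=32: DEC r by 11): r (absent) -> -11
  event 8 (t=39: DEL p): r unchanged
  event 9 (t=47: INC r by 10): r -11 -> -1
  event 10 (t=52: INC r by 15): r -1 -> 14
  event 11 (t=56: INC r by 8): r 14 -> 22
  event 12 (t=57: SET r = -1): r 22 -> -1
Final: r = -1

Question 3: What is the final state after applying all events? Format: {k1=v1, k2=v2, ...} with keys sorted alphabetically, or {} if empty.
Answer: {q=19, r=-1}

Derivation:
  after event 1 (t=3: DEC r by 2): {r=-2}
  after event 2 (t=9: DEL p): {r=-2}
  after event 3 (t=15: SET q = 5): {q=5, r=-2}
  after event 4 (t=23: INC q by 14): {q=19, r=-2}
  after event 5 (t=28: INC p by 4): {p=4, q=19, r=-2}
  after event 6 (t=29: DEL r): {p=4, q=19}
  after event 7 (t=32: DEC r by 11): {p=4, q=19, r=-11}
  after event 8 (t=39: DEL p): {q=19, r=-11}
  after event 9 (t=47: INC r by 10): {q=19, r=-1}
  after event 10 (t=52: INC r by 15): {q=19, r=14}
  after event 11 (t=56: INC r by 8): {q=19, r=22}
  after event 12 (t=57: SET r = -1): {q=19, r=-1}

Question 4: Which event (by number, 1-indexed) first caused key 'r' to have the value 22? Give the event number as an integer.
Answer: 11

Derivation:
Looking for first event where r becomes 22:
  event 1: r = -2
  event 2: r = -2
  event 3: r = -2
  event 4: r = -2
  event 5: r = -2
  event 6: r = (absent)
  event 7: r = -11
  event 8: r = -11
  event 9: r = -1
  event 10: r = 14
  event 11: r 14 -> 22  <-- first match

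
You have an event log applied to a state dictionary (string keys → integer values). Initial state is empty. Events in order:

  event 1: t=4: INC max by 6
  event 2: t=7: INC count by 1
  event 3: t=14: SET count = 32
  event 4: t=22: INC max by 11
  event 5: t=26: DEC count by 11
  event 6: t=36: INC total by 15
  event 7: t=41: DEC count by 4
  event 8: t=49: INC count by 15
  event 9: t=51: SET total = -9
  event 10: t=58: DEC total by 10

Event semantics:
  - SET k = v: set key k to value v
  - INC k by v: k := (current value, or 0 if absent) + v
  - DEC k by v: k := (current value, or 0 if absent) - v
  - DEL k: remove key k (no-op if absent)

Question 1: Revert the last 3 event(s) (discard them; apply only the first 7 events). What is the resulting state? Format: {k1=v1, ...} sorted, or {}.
Answer: {count=17, max=17, total=15}

Derivation:
Keep first 7 events (discard last 3):
  after event 1 (t=4: INC max by 6): {max=6}
  after event 2 (t=7: INC count by 1): {count=1, max=6}
  after event 3 (t=14: SET count = 32): {count=32, max=6}
  after event 4 (t=22: INC max by 11): {count=32, max=17}
  after event 5 (t=26: DEC count by 11): {count=21, max=17}
  after event 6 (t=36: INC total by 15): {count=21, max=17, total=15}
  after event 7 (t=41: DEC count by 4): {count=17, max=17, total=15}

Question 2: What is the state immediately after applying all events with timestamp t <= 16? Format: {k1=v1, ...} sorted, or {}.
Answer: {count=32, max=6}

Derivation:
Apply events with t <= 16 (3 events):
  after event 1 (t=4: INC max by 6): {max=6}
  after event 2 (t=7: INC count by 1): {count=1, max=6}
  after event 3 (t=14: SET count = 32): {count=32, max=6}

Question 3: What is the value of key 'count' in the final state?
Answer: 32

Derivation:
Track key 'count' through all 10 events:
  event 1 (t=4: INC max by 6): count unchanged
  event 2 (t=7: INC count by 1): count (absent) -> 1
  event 3 (t=14: SET count = 32): count 1 -> 32
  event 4 (t=22: INC max by 11): count unchanged
  event 5 (t=26: DEC count by 11): count 32 -> 21
  event 6 (t=36: INC total by 15): count unchanged
  event 7 (t=41: DEC count by 4): count 21 -> 17
  event 8 (t=49: INC count by 15): count 17 -> 32
  event 9 (t=51: SET total = -9): count unchanged
  event 10 (t=58: DEC total by 10): count unchanged
Final: count = 32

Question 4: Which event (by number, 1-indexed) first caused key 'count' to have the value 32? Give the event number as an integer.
Answer: 3

Derivation:
Looking for first event where count becomes 32:
  event 2: count = 1
  event 3: count 1 -> 32  <-- first match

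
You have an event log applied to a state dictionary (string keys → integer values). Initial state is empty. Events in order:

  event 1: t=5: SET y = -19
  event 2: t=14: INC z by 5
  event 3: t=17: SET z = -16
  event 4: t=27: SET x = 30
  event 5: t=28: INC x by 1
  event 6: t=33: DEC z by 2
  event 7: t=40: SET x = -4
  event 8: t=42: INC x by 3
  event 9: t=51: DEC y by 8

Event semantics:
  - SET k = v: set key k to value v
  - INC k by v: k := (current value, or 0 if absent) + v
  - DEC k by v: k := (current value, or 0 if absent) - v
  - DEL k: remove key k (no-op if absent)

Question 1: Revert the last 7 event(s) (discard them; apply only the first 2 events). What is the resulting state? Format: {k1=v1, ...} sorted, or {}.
Answer: {y=-19, z=5}

Derivation:
Keep first 2 events (discard last 7):
  after event 1 (t=5: SET y = -19): {y=-19}
  after event 2 (t=14: INC z by 5): {y=-19, z=5}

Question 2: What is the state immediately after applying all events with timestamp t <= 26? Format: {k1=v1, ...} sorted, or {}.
Answer: {y=-19, z=-16}

Derivation:
Apply events with t <= 26 (3 events):
  after event 1 (t=5: SET y = -19): {y=-19}
  after event 2 (t=14: INC z by 5): {y=-19, z=5}
  after event 3 (t=17: SET z = -16): {y=-19, z=-16}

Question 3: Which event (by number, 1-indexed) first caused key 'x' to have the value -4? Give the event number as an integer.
Answer: 7

Derivation:
Looking for first event where x becomes -4:
  event 4: x = 30
  event 5: x = 31
  event 6: x = 31
  event 7: x 31 -> -4  <-- first match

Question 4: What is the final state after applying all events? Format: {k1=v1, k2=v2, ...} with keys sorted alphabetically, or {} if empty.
Answer: {x=-1, y=-27, z=-18}

Derivation:
  after event 1 (t=5: SET y = -19): {y=-19}
  after event 2 (t=14: INC z by 5): {y=-19, z=5}
  after event 3 (t=17: SET z = -16): {y=-19, z=-16}
  after event 4 (t=27: SET x = 30): {x=30, y=-19, z=-16}
  after event 5 (t=28: INC x by 1): {x=31, y=-19, z=-16}
  after event 6 (t=33: DEC z by 2): {x=31, y=-19, z=-18}
  after event 7 (t=40: SET x = -4): {x=-4, y=-19, z=-18}
  after event 8 (t=42: INC x by 3): {x=-1, y=-19, z=-18}
  after event 9 (t=51: DEC y by 8): {x=-1, y=-27, z=-18}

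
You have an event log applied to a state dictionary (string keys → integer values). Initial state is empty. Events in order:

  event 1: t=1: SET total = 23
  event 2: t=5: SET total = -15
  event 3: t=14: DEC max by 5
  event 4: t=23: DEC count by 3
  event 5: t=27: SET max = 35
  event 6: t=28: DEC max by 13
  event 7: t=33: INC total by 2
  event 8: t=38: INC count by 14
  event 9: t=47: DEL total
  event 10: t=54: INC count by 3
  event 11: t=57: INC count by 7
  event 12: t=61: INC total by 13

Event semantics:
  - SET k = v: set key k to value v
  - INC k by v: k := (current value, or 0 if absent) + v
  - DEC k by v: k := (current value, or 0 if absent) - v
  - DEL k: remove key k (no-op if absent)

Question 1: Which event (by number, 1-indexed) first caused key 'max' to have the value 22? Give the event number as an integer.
Answer: 6

Derivation:
Looking for first event where max becomes 22:
  event 3: max = -5
  event 4: max = -5
  event 5: max = 35
  event 6: max 35 -> 22  <-- first match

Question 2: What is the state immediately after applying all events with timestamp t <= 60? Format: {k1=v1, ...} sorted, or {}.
Apply events with t <= 60 (11 events):
  after event 1 (t=1: SET total = 23): {total=23}
  after event 2 (t=5: SET total = -15): {total=-15}
  after event 3 (t=14: DEC max by 5): {max=-5, total=-15}
  after event 4 (t=23: DEC count by 3): {count=-3, max=-5, total=-15}
  after event 5 (t=27: SET max = 35): {count=-3, max=35, total=-15}
  after event 6 (t=28: DEC max by 13): {count=-3, max=22, total=-15}
  after event 7 (t=33: INC total by 2): {count=-3, max=22, total=-13}
  after event 8 (t=38: INC count by 14): {count=11, max=22, total=-13}
  after event 9 (t=47: DEL total): {count=11, max=22}
  after event 10 (t=54: INC count by 3): {count=14, max=22}
  after event 11 (t=57: INC count by 7): {count=21, max=22}

Answer: {count=21, max=22}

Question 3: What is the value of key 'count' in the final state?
Answer: 21

Derivation:
Track key 'count' through all 12 events:
  event 1 (t=1: SET total = 23): count unchanged
  event 2 (t=5: SET total = -15): count unchanged
  event 3 (t=14: DEC max by 5): count unchanged
  event 4 (t=23: DEC count by 3): count (absent) -> -3
  event 5 (t=27: SET max = 35): count unchanged
  event 6 (t=28: DEC max by 13): count unchanged
  event 7 (t=33: INC total by 2): count unchanged
  event 8 (t=38: INC count by 14): count -3 -> 11
  event 9 (t=47: DEL total): count unchanged
  event 10 (t=54: INC count by 3): count 11 -> 14
  event 11 (t=57: INC count by 7): count 14 -> 21
  event 12 (t=61: INC total by 13): count unchanged
Final: count = 21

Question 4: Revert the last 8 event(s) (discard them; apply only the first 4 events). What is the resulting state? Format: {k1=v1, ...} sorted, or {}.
Answer: {count=-3, max=-5, total=-15}

Derivation:
Keep first 4 events (discard last 8):
  after event 1 (t=1: SET total = 23): {total=23}
  after event 2 (t=5: SET total = -15): {total=-15}
  after event 3 (t=14: DEC max by 5): {max=-5, total=-15}
  after event 4 (t=23: DEC count by 3): {count=-3, max=-5, total=-15}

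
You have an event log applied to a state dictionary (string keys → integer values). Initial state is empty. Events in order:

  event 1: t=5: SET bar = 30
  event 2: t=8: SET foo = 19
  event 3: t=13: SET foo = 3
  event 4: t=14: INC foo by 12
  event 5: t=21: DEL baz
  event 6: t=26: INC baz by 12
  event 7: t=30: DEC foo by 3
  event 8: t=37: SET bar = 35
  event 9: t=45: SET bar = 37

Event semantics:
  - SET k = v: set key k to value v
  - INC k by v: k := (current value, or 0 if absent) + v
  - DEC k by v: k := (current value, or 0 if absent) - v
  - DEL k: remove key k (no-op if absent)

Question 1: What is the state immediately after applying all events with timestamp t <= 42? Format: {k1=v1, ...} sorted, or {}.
Answer: {bar=35, baz=12, foo=12}

Derivation:
Apply events with t <= 42 (8 events):
  after event 1 (t=5: SET bar = 30): {bar=30}
  after event 2 (t=8: SET foo = 19): {bar=30, foo=19}
  after event 3 (t=13: SET foo = 3): {bar=30, foo=3}
  after event 4 (t=14: INC foo by 12): {bar=30, foo=15}
  after event 5 (t=21: DEL baz): {bar=30, foo=15}
  after event 6 (t=26: INC baz by 12): {bar=30, baz=12, foo=15}
  after event 7 (t=30: DEC foo by 3): {bar=30, baz=12, foo=12}
  after event 8 (t=37: SET bar = 35): {bar=35, baz=12, foo=12}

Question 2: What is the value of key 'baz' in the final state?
Track key 'baz' through all 9 events:
  event 1 (t=5: SET bar = 30): baz unchanged
  event 2 (t=8: SET foo = 19): baz unchanged
  event 3 (t=13: SET foo = 3): baz unchanged
  event 4 (t=14: INC foo by 12): baz unchanged
  event 5 (t=21: DEL baz): baz (absent) -> (absent)
  event 6 (t=26: INC baz by 12): baz (absent) -> 12
  event 7 (t=30: DEC foo by 3): baz unchanged
  event 8 (t=37: SET bar = 35): baz unchanged
  event 9 (t=45: SET bar = 37): baz unchanged
Final: baz = 12

Answer: 12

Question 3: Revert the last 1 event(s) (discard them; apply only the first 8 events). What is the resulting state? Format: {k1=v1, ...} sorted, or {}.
Answer: {bar=35, baz=12, foo=12}

Derivation:
Keep first 8 events (discard last 1):
  after event 1 (t=5: SET bar = 30): {bar=30}
  after event 2 (t=8: SET foo = 19): {bar=30, foo=19}
  after event 3 (t=13: SET foo = 3): {bar=30, foo=3}
  after event 4 (t=14: INC foo by 12): {bar=30, foo=15}
  after event 5 (t=21: DEL baz): {bar=30, foo=15}
  after event 6 (t=26: INC baz by 12): {bar=30, baz=12, foo=15}
  after event 7 (t=30: DEC foo by 3): {bar=30, baz=12, foo=12}
  after event 8 (t=37: SET bar = 35): {bar=35, baz=12, foo=12}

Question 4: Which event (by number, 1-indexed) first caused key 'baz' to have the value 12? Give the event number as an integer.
Looking for first event where baz becomes 12:
  event 6: baz (absent) -> 12  <-- first match

Answer: 6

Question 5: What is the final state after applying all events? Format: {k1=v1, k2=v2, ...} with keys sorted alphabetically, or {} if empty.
  after event 1 (t=5: SET bar = 30): {bar=30}
  after event 2 (t=8: SET foo = 19): {bar=30, foo=19}
  after event 3 (t=13: SET foo = 3): {bar=30, foo=3}
  after event 4 (t=14: INC foo by 12): {bar=30, foo=15}
  after event 5 (t=21: DEL baz): {bar=30, foo=15}
  after event 6 (t=26: INC baz by 12): {bar=30, baz=12, foo=15}
  after event 7 (t=30: DEC foo by 3): {bar=30, baz=12, foo=12}
  after event 8 (t=37: SET bar = 35): {bar=35, baz=12, foo=12}
  after event 9 (t=45: SET bar = 37): {bar=37, baz=12, foo=12}

Answer: {bar=37, baz=12, foo=12}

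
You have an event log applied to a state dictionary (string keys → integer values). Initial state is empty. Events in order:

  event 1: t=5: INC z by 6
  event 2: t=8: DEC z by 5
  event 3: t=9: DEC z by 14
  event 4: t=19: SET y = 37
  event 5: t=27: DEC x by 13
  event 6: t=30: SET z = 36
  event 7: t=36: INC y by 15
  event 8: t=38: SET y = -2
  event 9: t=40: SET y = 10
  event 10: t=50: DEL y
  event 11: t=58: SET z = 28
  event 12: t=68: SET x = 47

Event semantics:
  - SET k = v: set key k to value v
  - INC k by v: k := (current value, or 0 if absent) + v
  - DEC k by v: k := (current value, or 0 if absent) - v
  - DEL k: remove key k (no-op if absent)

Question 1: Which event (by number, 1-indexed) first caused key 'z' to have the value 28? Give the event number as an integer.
Answer: 11

Derivation:
Looking for first event where z becomes 28:
  event 1: z = 6
  event 2: z = 1
  event 3: z = -13
  event 4: z = -13
  event 5: z = -13
  event 6: z = 36
  event 7: z = 36
  event 8: z = 36
  event 9: z = 36
  event 10: z = 36
  event 11: z 36 -> 28  <-- first match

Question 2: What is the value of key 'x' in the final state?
Answer: 47

Derivation:
Track key 'x' through all 12 events:
  event 1 (t=5: INC z by 6): x unchanged
  event 2 (t=8: DEC z by 5): x unchanged
  event 3 (t=9: DEC z by 14): x unchanged
  event 4 (t=19: SET y = 37): x unchanged
  event 5 (t=27: DEC x by 13): x (absent) -> -13
  event 6 (t=30: SET z = 36): x unchanged
  event 7 (t=36: INC y by 15): x unchanged
  event 8 (t=38: SET y = -2): x unchanged
  event 9 (t=40: SET y = 10): x unchanged
  event 10 (t=50: DEL y): x unchanged
  event 11 (t=58: SET z = 28): x unchanged
  event 12 (t=68: SET x = 47): x -13 -> 47
Final: x = 47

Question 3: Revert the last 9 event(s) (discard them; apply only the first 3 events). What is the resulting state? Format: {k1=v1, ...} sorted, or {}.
Answer: {z=-13}

Derivation:
Keep first 3 events (discard last 9):
  after event 1 (t=5: INC z by 6): {z=6}
  after event 2 (t=8: DEC z by 5): {z=1}
  after event 3 (t=9: DEC z by 14): {z=-13}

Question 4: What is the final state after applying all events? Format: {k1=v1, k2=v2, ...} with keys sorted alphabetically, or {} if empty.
Answer: {x=47, z=28}

Derivation:
  after event 1 (t=5: INC z by 6): {z=6}
  after event 2 (t=8: DEC z by 5): {z=1}
  after event 3 (t=9: DEC z by 14): {z=-13}
  after event 4 (t=19: SET y = 37): {y=37, z=-13}
  after event 5 (t=27: DEC x by 13): {x=-13, y=37, z=-13}
  after event 6 (t=30: SET z = 36): {x=-13, y=37, z=36}
  after event 7 (t=36: INC y by 15): {x=-13, y=52, z=36}
  after event 8 (t=38: SET y = -2): {x=-13, y=-2, z=36}
  after event 9 (t=40: SET y = 10): {x=-13, y=10, z=36}
  after event 10 (t=50: DEL y): {x=-13, z=36}
  after event 11 (t=58: SET z = 28): {x=-13, z=28}
  after event 12 (t=68: SET x = 47): {x=47, z=28}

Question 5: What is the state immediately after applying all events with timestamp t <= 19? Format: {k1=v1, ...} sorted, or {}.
Answer: {y=37, z=-13}

Derivation:
Apply events with t <= 19 (4 events):
  after event 1 (t=5: INC z by 6): {z=6}
  after event 2 (t=8: DEC z by 5): {z=1}
  after event 3 (t=9: DEC z by 14): {z=-13}
  after event 4 (t=19: SET y = 37): {y=37, z=-13}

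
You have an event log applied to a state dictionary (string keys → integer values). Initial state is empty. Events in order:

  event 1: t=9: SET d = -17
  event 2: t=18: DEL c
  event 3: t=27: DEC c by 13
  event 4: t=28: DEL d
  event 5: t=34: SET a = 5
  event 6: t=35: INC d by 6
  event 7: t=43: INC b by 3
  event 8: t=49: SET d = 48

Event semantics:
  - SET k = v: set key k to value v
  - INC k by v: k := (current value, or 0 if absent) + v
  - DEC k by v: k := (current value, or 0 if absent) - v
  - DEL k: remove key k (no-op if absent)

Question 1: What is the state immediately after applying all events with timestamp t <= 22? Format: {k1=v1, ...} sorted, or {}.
Apply events with t <= 22 (2 events):
  after event 1 (t=9: SET d = -17): {d=-17}
  after event 2 (t=18: DEL c): {d=-17}

Answer: {d=-17}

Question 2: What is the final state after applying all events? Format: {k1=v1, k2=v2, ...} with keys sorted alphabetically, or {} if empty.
  after event 1 (t=9: SET d = -17): {d=-17}
  after event 2 (t=18: DEL c): {d=-17}
  after event 3 (t=27: DEC c by 13): {c=-13, d=-17}
  after event 4 (t=28: DEL d): {c=-13}
  after event 5 (t=34: SET a = 5): {a=5, c=-13}
  after event 6 (t=35: INC d by 6): {a=5, c=-13, d=6}
  after event 7 (t=43: INC b by 3): {a=5, b=3, c=-13, d=6}
  after event 8 (t=49: SET d = 48): {a=5, b=3, c=-13, d=48}

Answer: {a=5, b=3, c=-13, d=48}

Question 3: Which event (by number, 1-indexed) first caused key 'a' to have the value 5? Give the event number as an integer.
Answer: 5

Derivation:
Looking for first event where a becomes 5:
  event 5: a (absent) -> 5  <-- first match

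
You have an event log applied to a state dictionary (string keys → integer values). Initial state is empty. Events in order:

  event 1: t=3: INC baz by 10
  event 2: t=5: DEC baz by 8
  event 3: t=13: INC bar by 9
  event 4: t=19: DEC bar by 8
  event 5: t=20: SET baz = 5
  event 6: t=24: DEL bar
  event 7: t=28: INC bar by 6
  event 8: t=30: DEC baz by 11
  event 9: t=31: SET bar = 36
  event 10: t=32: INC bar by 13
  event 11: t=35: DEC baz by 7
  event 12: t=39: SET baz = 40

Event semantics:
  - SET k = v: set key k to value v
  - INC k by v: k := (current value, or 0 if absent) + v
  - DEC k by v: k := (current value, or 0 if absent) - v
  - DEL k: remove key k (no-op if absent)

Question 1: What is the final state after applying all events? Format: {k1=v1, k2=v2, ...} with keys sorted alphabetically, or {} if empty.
Answer: {bar=49, baz=40}

Derivation:
  after event 1 (t=3: INC baz by 10): {baz=10}
  after event 2 (t=5: DEC baz by 8): {baz=2}
  after event 3 (t=13: INC bar by 9): {bar=9, baz=2}
  after event 4 (t=19: DEC bar by 8): {bar=1, baz=2}
  after event 5 (t=20: SET baz = 5): {bar=1, baz=5}
  after event 6 (t=24: DEL bar): {baz=5}
  after event 7 (t=28: INC bar by 6): {bar=6, baz=5}
  after event 8 (t=30: DEC baz by 11): {bar=6, baz=-6}
  after event 9 (t=31: SET bar = 36): {bar=36, baz=-6}
  after event 10 (t=32: INC bar by 13): {bar=49, baz=-6}
  after event 11 (t=35: DEC baz by 7): {bar=49, baz=-13}
  after event 12 (t=39: SET baz = 40): {bar=49, baz=40}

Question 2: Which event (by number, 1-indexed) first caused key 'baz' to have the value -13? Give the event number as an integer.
Answer: 11

Derivation:
Looking for first event where baz becomes -13:
  event 1: baz = 10
  event 2: baz = 2
  event 3: baz = 2
  event 4: baz = 2
  event 5: baz = 5
  event 6: baz = 5
  event 7: baz = 5
  event 8: baz = -6
  event 9: baz = -6
  event 10: baz = -6
  event 11: baz -6 -> -13  <-- first match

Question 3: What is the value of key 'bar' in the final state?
Answer: 49

Derivation:
Track key 'bar' through all 12 events:
  event 1 (t=3: INC baz by 10): bar unchanged
  event 2 (t=5: DEC baz by 8): bar unchanged
  event 3 (t=13: INC bar by 9): bar (absent) -> 9
  event 4 (t=19: DEC bar by 8): bar 9 -> 1
  event 5 (t=20: SET baz = 5): bar unchanged
  event 6 (t=24: DEL bar): bar 1 -> (absent)
  event 7 (t=28: INC bar by 6): bar (absent) -> 6
  event 8 (t=30: DEC baz by 11): bar unchanged
  event 9 (t=31: SET bar = 36): bar 6 -> 36
  event 10 (t=32: INC bar by 13): bar 36 -> 49
  event 11 (t=35: DEC baz by 7): bar unchanged
  event 12 (t=39: SET baz = 40): bar unchanged
Final: bar = 49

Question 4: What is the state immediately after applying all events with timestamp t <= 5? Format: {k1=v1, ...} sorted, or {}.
Answer: {baz=2}

Derivation:
Apply events with t <= 5 (2 events):
  after event 1 (t=3: INC baz by 10): {baz=10}
  after event 2 (t=5: DEC baz by 8): {baz=2}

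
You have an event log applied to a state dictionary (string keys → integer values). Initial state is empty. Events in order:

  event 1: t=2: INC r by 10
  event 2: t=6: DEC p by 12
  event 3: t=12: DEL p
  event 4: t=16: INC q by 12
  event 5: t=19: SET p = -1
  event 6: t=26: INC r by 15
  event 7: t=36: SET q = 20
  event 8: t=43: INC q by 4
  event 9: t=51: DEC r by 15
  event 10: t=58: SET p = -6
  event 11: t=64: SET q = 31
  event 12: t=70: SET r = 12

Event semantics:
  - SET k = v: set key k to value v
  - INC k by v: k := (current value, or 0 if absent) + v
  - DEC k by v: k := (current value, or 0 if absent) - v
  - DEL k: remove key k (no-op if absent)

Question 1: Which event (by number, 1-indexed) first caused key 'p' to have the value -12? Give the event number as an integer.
Looking for first event where p becomes -12:
  event 2: p (absent) -> -12  <-- first match

Answer: 2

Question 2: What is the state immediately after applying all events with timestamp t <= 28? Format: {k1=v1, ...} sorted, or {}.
Answer: {p=-1, q=12, r=25}

Derivation:
Apply events with t <= 28 (6 events):
  after event 1 (t=2: INC r by 10): {r=10}
  after event 2 (t=6: DEC p by 12): {p=-12, r=10}
  after event 3 (t=12: DEL p): {r=10}
  after event 4 (t=16: INC q by 12): {q=12, r=10}
  after event 5 (t=19: SET p = -1): {p=-1, q=12, r=10}
  after event 6 (t=26: INC r by 15): {p=-1, q=12, r=25}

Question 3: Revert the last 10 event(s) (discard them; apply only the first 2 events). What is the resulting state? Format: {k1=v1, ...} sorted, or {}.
Keep first 2 events (discard last 10):
  after event 1 (t=2: INC r by 10): {r=10}
  after event 2 (t=6: DEC p by 12): {p=-12, r=10}

Answer: {p=-12, r=10}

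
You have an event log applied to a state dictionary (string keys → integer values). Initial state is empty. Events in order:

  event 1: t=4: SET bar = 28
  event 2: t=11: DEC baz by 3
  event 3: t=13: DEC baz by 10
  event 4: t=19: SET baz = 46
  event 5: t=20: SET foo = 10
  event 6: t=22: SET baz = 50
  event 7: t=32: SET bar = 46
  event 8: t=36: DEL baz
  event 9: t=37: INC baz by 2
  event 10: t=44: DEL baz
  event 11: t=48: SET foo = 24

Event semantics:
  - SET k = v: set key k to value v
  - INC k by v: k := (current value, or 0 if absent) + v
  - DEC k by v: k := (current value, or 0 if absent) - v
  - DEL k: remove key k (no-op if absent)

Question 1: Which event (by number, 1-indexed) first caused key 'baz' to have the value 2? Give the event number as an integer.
Answer: 9

Derivation:
Looking for first event where baz becomes 2:
  event 2: baz = -3
  event 3: baz = -13
  event 4: baz = 46
  event 5: baz = 46
  event 6: baz = 50
  event 7: baz = 50
  event 8: baz = (absent)
  event 9: baz (absent) -> 2  <-- first match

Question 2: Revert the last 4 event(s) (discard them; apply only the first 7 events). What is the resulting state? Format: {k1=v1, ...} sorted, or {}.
Answer: {bar=46, baz=50, foo=10}

Derivation:
Keep first 7 events (discard last 4):
  after event 1 (t=4: SET bar = 28): {bar=28}
  after event 2 (t=11: DEC baz by 3): {bar=28, baz=-3}
  after event 3 (t=13: DEC baz by 10): {bar=28, baz=-13}
  after event 4 (t=19: SET baz = 46): {bar=28, baz=46}
  after event 5 (t=20: SET foo = 10): {bar=28, baz=46, foo=10}
  after event 6 (t=22: SET baz = 50): {bar=28, baz=50, foo=10}
  after event 7 (t=32: SET bar = 46): {bar=46, baz=50, foo=10}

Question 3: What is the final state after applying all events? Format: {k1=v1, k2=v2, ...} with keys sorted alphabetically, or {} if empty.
Answer: {bar=46, foo=24}

Derivation:
  after event 1 (t=4: SET bar = 28): {bar=28}
  after event 2 (t=11: DEC baz by 3): {bar=28, baz=-3}
  after event 3 (t=13: DEC baz by 10): {bar=28, baz=-13}
  after event 4 (t=19: SET baz = 46): {bar=28, baz=46}
  after event 5 (t=20: SET foo = 10): {bar=28, baz=46, foo=10}
  after event 6 (t=22: SET baz = 50): {bar=28, baz=50, foo=10}
  after event 7 (t=32: SET bar = 46): {bar=46, baz=50, foo=10}
  after event 8 (t=36: DEL baz): {bar=46, foo=10}
  after event 9 (t=37: INC baz by 2): {bar=46, baz=2, foo=10}
  after event 10 (t=44: DEL baz): {bar=46, foo=10}
  after event 11 (t=48: SET foo = 24): {bar=46, foo=24}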